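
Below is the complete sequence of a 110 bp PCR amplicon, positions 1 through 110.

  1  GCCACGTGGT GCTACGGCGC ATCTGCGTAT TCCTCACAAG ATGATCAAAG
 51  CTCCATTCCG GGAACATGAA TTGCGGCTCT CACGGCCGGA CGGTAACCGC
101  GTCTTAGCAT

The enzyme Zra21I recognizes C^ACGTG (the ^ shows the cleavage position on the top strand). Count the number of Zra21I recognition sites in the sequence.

CACGTG occurs starting at position 3.
Zra21I cuts at 1 site.

1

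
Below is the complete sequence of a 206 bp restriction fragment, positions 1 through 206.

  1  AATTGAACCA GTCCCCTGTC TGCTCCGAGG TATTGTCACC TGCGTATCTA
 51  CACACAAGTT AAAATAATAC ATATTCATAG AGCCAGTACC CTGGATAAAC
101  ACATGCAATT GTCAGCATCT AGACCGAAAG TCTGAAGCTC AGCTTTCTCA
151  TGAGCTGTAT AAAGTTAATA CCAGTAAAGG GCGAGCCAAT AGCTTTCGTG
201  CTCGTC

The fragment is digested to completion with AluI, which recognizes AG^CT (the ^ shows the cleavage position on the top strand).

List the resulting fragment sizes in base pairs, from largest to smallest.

AluI sites (AGCT) start at positions 136, 141, 153, 191.
AluI cuts after base 2 of each site, so after positions 137, 142, 154, 192.
Linear molecule, 4 cuts → 5 fragments:
  1–137 → 137 bp
  138–142 → 5 bp
  143–154 → 12 bp
  155–192 → 38 bp
  193–206 → 14 bp
Sorted largest to smallest: 137, 38, 14, 12, 5 bp.

137, 38, 14, 12, 5 bp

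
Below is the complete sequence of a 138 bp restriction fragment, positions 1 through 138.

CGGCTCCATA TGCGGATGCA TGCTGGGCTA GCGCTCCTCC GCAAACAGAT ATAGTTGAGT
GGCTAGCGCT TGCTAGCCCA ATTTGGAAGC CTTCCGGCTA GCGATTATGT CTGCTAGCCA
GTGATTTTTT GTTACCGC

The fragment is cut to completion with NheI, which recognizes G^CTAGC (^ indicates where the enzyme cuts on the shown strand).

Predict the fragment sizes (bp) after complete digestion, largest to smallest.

NheI sites (GCTAGC) start at positions 27, 62, 72, 97, 113.
NheI cuts after the first base of each site, so after positions 27, 62, 72, 97, 113.
Linear molecule, 5 cuts → 6 fragments:
  1–27 → 27 bp
  28–62 → 35 bp
  63–72 → 10 bp
  73–97 → 25 bp
  98–113 → 16 bp
  114–138 → 25 bp
Sorted largest to smallest: 35, 27, 25, 25, 16, 10 bp.

35, 27, 25, 25, 16, 10 bp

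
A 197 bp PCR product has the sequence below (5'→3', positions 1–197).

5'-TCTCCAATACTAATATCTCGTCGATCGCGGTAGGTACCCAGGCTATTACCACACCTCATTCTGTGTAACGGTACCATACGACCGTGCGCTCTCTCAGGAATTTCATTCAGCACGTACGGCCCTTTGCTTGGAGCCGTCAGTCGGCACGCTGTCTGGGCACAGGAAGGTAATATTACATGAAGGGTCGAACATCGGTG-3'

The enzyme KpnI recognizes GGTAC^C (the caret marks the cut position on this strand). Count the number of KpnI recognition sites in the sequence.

2

GGTACC occurs starting at positions 33, 70.
KpnI cuts at 2 sites.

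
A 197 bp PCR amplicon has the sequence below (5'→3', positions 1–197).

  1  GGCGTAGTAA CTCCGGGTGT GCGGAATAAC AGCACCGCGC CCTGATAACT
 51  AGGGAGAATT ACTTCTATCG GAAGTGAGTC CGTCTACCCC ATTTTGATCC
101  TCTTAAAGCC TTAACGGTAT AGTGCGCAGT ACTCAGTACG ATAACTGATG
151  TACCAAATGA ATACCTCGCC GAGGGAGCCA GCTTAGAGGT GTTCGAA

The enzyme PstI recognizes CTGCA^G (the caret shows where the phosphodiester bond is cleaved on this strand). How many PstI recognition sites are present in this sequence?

No occurrence of CTGCAG is present in the sequence.
PstI does not cut: 0 sites.

0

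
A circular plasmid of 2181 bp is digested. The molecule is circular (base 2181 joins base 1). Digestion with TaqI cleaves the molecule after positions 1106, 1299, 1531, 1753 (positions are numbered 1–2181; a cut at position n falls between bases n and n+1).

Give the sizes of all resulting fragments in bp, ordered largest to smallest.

1534, 232, 222, 193 bp

Circular molecule, 4 cuts → 4 fragments:
  1299 − 1106 = 193 bp
  1531 − 1299 = 232 bp
  1753 − 1531 = 222 bp
  wrap: 2181 − 1753 + 1106 = 1534 bp
Sorted largest to smallest: 1534, 232, 222, 193 bp.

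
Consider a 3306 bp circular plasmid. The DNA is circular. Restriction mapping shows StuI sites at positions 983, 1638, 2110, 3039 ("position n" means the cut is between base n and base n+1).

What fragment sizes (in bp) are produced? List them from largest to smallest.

Circular molecule, 4 cuts → 4 fragments:
  1638 − 983 = 655 bp
  2110 − 1638 = 472 bp
  3039 − 2110 = 929 bp
  wrap: 3306 − 3039 + 983 = 1250 bp
Sorted largest to smallest: 1250, 929, 655, 472 bp.

1250, 929, 655, 472 bp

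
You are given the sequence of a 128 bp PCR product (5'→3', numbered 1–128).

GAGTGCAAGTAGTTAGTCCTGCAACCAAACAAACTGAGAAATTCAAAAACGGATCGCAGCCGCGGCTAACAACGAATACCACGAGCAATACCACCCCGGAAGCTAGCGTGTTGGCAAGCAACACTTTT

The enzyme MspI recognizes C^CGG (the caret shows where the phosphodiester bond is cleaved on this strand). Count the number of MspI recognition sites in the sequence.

1

CCGG occurs starting at position 96.
MspI cuts at 1 site.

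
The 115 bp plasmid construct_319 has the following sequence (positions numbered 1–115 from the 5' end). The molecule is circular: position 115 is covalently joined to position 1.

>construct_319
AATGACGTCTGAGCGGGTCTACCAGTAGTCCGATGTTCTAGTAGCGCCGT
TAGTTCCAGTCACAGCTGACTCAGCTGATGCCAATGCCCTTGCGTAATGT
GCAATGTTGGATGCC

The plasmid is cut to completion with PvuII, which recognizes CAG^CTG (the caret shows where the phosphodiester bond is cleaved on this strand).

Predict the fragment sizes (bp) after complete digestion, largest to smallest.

106, 9 bp

PvuII sites (CAGCTG) start at positions 63, 72.
PvuII cuts after base 3 of each site, so after positions 65, 74.
Circular molecule, 2 cuts → 2 fragments:
  66–74 → 9 bp
  75–115 then 1–65 → 41 + 65 = 106 bp
Sorted largest to smallest: 106, 9 bp.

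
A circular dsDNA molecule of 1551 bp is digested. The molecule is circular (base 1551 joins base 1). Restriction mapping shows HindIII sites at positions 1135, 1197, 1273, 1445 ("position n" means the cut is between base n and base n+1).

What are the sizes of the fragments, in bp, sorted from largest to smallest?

1241, 172, 76, 62 bp

Circular molecule, 4 cuts → 4 fragments:
  1197 − 1135 = 62 bp
  1273 − 1197 = 76 bp
  1445 − 1273 = 172 bp
  wrap: 1551 − 1445 + 1135 = 1241 bp
Sorted largest to smallest: 1241, 172, 76, 62 bp.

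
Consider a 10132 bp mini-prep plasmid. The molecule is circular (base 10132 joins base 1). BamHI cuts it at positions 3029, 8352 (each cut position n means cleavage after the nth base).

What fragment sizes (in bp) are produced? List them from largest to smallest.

5323, 4809 bp

Circular molecule, 2 cuts → 2 fragments:
  8352 − 3029 = 5323 bp
  wrap: 10132 − 8352 + 3029 = 4809 bp
Sorted largest to smallest: 5323, 4809 bp.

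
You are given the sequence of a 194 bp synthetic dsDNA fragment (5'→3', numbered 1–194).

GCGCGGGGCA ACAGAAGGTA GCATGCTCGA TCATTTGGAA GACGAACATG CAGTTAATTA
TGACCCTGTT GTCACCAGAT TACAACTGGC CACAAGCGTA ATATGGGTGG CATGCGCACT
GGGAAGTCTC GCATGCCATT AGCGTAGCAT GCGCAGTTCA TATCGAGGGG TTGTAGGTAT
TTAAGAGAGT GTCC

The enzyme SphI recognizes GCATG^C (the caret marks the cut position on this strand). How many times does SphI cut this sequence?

4

GCATGC occurs starting at positions 21, 110, 131, 147.
SphI cuts at 4 sites.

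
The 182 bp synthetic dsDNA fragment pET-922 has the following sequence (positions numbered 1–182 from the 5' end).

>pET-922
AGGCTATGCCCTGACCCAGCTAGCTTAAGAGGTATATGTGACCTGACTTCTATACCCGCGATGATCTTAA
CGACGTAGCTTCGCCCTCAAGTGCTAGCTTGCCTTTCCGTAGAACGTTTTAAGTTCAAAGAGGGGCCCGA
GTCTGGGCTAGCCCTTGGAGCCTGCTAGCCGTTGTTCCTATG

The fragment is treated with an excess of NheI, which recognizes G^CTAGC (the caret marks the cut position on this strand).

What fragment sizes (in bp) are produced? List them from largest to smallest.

74, 54, 19, 18, 17 bp

NheI sites (GCTAGC) start at positions 19, 93, 147, 164.
NheI cuts after the first base of each site, so after positions 19, 93, 147, 164.
Linear molecule, 4 cuts → 5 fragments:
  1–19 → 19 bp
  20–93 → 74 bp
  94–147 → 54 bp
  148–164 → 17 bp
  165–182 → 18 bp
Sorted largest to smallest: 74, 54, 19, 18, 17 bp.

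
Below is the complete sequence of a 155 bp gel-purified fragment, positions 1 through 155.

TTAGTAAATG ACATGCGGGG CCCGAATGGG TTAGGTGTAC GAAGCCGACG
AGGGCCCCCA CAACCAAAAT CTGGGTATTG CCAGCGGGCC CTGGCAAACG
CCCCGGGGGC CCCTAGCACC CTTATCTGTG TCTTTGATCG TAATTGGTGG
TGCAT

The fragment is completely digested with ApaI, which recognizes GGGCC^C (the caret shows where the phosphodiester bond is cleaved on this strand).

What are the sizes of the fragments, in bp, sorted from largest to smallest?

ApaI sites (GGGCCC) start at positions 18, 52, 86, 107.
ApaI cuts after base 5 of each site (before the last base), so after positions 22, 56, 90, 111.
Linear molecule, 4 cuts → 5 fragments:
  1–22 → 22 bp
  23–56 → 34 bp
  57–90 → 34 bp
  91–111 → 21 bp
  112–155 → 44 bp
Sorted largest to smallest: 44, 34, 34, 22, 21 bp.

44, 34, 34, 22, 21 bp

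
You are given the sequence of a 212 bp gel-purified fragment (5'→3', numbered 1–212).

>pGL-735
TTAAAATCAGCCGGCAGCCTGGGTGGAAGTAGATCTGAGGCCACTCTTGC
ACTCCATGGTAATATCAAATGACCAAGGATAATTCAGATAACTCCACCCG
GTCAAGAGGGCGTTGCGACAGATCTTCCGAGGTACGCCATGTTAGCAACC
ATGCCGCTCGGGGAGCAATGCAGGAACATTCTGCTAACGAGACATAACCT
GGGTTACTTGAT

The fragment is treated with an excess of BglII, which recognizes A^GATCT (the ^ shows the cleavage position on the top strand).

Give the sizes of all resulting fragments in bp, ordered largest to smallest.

BglII sites (AGATCT) start at positions 31, 120.
BglII cuts after the first base of each site, so after positions 31, 120.
Linear molecule, 2 cuts → 3 fragments:
  1–31 → 31 bp
  32–120 → 89 bp
  121–212 → 92 bp
Sorted largest to smallest: 92, 89, 31 bp.

92, 89, 31 bp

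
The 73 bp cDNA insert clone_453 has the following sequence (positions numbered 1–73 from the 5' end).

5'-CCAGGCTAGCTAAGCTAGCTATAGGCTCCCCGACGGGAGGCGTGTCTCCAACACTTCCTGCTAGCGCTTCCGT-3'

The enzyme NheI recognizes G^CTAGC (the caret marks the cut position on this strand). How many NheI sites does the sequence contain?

GCTAGC occurs starting at positions 5, 14, 60.
NheI cuts at 3 sites.

3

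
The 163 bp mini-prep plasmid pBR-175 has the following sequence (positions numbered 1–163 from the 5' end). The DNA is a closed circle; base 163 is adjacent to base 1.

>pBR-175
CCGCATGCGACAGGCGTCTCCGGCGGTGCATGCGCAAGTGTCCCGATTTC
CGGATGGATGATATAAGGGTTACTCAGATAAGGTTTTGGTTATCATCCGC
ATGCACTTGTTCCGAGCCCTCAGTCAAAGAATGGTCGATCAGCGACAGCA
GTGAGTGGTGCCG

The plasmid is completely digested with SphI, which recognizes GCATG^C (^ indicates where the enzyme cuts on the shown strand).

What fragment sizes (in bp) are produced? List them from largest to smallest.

71, 67, 25 bp

SphI sites (GCATGC) start at positions 3, 28, 99.
SphI cuts after base 5 of each site (before the last base), so after positions 7, 32, 103.
Circular molecule, 3 cuts → 3 fragments:
  8–32 → 25 bp
  33–103 → 71 bp
  104–163 then 1–7 → 60 + 7 = 67 bp
Sorted largest to smallest: 71, 67, 25 bp.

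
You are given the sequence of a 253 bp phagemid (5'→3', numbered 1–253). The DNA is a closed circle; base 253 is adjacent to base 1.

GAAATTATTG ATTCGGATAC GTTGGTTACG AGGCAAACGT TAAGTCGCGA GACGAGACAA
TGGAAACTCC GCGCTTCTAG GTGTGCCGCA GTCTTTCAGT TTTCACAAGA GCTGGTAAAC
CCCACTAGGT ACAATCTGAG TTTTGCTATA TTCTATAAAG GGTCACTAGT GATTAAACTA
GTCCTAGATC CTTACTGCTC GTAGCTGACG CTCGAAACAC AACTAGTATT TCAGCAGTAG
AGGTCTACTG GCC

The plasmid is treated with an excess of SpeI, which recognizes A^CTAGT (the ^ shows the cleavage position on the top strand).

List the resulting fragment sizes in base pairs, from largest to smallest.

SpeI sites (ACTAGT) start at positions 165, 177, 222.
SpeI cuts after the first base of each site, so after positions 165, 177, 222.
Circular molecule, 3 cuts → 3 fragments:
  166–177 → 12 bp
  178–222 → 45 bp
  223–253 then 1–165 → 31 + 165 = 196 bp
Sorted largest to smallest: 196, 45, 12 bp.

196, 45, 12 bp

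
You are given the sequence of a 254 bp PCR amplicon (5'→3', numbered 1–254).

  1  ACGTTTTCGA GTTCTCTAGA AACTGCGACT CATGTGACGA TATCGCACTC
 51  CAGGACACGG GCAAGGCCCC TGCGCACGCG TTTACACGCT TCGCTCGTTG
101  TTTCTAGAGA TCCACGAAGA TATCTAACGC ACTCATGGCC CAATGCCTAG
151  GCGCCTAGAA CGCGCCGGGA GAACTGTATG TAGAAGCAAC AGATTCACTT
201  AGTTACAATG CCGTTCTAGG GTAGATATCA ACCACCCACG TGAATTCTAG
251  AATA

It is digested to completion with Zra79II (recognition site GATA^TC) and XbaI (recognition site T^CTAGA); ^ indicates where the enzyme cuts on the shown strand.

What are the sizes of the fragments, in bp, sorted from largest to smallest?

Zra79II sites (GATATC) start at positions 39, 119, 224.
Zra79II cuts after base 4 of each site, so after positions 42, 122, 227.
XbaI sites (TCTAGA) start at positions 15, 103, 246.
XbaI cuts after the first base of each site, so after positions 15, 103, 246.
Combined cut positions: 15, 42, 103, 122, 227, 246.
Linear molecule, 6 cuts → 7 fragments:
  1–15 → 15 bp
  16–42 → 27 bp
  43–103 → 61 bp
  104–122 → 19 bp
  123–227 → 105 bp
  228–246 → 19 bp
  247–254 → 8 bp
Sorted largest to smallest: 105, 61, 27, 19, 19, 15, 8 bp.

105, 61, 27, 19, 19, 15, 8 bp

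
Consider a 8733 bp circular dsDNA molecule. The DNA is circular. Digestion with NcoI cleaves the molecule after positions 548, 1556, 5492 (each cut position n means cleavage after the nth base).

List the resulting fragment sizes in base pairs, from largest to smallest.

Circular molecule, 3 cuts → 3 fragments:
  1556 − 548 = 1008 bp
  5492 − 1556 = 3936 bp
  wrap: 8733 − 5492 + 548 = 3789 bp
Sorted largest to smallest: 3936, 3789, 1008 bp.

3936, 3789, 1008 bp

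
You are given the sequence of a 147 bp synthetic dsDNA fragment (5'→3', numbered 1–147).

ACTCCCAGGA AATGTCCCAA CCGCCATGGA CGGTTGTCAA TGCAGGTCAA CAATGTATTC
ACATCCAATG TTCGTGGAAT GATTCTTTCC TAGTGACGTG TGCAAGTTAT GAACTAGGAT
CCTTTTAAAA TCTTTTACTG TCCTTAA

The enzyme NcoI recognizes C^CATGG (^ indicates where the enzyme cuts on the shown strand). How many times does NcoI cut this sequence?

1

CCATGG occurs starting at position 24.
NcoI cuts at 1 site.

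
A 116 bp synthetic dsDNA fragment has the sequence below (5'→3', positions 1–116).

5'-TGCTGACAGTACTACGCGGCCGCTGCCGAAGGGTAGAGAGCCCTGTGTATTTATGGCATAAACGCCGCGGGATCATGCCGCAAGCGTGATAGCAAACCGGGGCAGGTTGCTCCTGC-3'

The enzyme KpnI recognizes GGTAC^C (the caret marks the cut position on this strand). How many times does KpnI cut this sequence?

0

No occurrence of GGTACC is present in the sequence.
KpnI does not cut: 0 sites.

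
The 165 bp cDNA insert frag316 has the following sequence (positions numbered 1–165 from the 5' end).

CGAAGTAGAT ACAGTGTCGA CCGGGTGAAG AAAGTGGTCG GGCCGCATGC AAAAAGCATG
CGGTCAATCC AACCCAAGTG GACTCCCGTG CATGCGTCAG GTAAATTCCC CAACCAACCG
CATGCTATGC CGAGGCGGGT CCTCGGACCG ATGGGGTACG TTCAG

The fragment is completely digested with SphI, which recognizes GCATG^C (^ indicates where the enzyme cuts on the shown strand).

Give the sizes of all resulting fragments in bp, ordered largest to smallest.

SphI sites (GCATGC) start at positions 45, 56, 90, 120.
SphI cuts after base 5 of each site (before the last base), so after positions 49, 60, 94, 124.
Linear molecule, 4 cuts → 5 fragments:
  1–49 → 49 bp
  50–60 → 11 bp
  61–94 → 34 bp
  95–124 → 30 bp
  125–165 → 41 bp
Sorted largest to smallest: 49, 41, 34, 30, 11 bp.

49, 41, 34, 30, 11 bp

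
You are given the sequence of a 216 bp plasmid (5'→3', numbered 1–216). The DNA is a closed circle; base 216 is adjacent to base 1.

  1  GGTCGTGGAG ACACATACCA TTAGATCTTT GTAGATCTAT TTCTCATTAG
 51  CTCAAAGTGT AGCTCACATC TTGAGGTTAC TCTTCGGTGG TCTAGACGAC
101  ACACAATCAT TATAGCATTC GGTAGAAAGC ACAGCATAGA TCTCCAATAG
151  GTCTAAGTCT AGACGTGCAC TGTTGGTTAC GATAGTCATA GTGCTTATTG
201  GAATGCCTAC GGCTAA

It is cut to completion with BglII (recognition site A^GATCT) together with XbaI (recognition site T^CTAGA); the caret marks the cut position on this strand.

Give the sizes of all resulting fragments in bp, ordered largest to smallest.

BglII sites (AGATCT) start at positions 23, 33, 138.
BglII cuts after the first base of each site, so after positions 23, 33, 138.
XbaI sites (TCTAGA) start at positions 91, 158.
XbaI cuts after the first base of each site, so after positions 91, 158.
Combined cut positions: 23, 33, 91, 138, 158.
Circular molecule, 5 cuts → 5 fragments:
  24–33 → 10 bp
  34–91 → 58 bp
  92–138 → 47 bp
  139–158 → 20 bp
  159–216 then 1–23 → 58 + 23 = 81 bp
Sorted largest to smallest: 81, 58, 47, 20, 10 bp.

81, 58, 47, 20, 10 bp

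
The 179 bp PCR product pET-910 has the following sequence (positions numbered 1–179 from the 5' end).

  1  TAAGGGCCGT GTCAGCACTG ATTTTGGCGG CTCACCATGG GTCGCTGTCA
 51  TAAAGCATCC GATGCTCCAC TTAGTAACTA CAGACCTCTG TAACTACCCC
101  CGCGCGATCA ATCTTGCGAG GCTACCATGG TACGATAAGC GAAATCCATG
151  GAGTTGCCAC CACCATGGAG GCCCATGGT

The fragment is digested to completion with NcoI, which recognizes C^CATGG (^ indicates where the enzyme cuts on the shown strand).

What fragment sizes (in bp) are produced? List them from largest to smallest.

NcoI sites (CCATGG) start at positions 35, 125, 146, 163, 173.
NcoI cuts after the first base of each site, so after positions 35, 125, 146, 163, 173.
Linear molecule, 5 cuts → 6 fragments:
  1–35 → 35 bp
  36–125 → 90 bp
  126–146 → 21 bp
  147–163 → 17 bp
  164–173 → 10 bp
  174–179 → 6 bp
Sorted largest to smallest: 90, 35, 21, 17, 10, 6 bp.

90, 35, 21, 17, 10, 6 bp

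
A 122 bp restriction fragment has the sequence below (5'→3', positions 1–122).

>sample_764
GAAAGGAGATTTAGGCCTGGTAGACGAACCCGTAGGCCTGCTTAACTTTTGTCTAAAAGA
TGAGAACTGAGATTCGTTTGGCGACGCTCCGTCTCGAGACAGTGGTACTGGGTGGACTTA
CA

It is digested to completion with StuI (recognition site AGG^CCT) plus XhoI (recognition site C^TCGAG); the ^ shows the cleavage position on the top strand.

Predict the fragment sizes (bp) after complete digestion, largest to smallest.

57, 29, 21, 15 bp

StuI sites (AGGCCT) start at positions 13, 34.
StuI cuts after base 3 of each site, so after positions 15, 36.
The XhoI site (CTCGAG) starts at position 93.
XhoI cuts after the first base of each site, so after position 93.
Combined cut positions: 15, 36, 93.
Linear molecule, 3 cuts → 4 fragments:
  1–15 → 15 bp
  16–36 → 21 bp
  37–93 → 57 bp
  94–122 → 29 bp
Sorted largest to smallest: 57, 29, 21, 15 bp.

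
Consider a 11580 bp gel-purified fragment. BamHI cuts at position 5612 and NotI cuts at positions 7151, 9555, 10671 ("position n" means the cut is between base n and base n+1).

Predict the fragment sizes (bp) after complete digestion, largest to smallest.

5612, 2404, 1539, 1116, 909 bp

Combined cut positions (sorted): 5612, 7151, 9555, 10671.
Linear molecule, 4 cuts → 5 fragments:
  5612 − 0 = 5612 bp
  7151 − 5612 = 1539 bp
  9555 − 7151 = 2404 bp
  10671 − 9555 = 1116 bp
  11580 − 10671 = 909 bp
Sorted largest to smallest: 5612, 2404, 1539, 1116, 909 bp.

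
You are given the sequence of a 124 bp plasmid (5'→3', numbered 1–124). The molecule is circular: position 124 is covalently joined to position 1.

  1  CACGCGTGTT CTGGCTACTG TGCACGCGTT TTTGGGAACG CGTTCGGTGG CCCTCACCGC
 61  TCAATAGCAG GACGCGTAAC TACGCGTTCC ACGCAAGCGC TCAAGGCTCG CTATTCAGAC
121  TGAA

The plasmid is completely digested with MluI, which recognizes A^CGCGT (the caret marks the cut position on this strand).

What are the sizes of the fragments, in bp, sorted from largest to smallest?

MluI sites (ACGCGT) start at positions 2, 24, 38, 72, 82.
MluI cuts after the first base of each site, so after positions 2, 24, 38, 72, 82.
Circular molecule, 5 cuts → 5 fragments:
  3–24 → 22 bp
  25–38 → 14 bp
  39–72 → 34 bp
  73–82 → 10 bp
  83–124 then 1–2 → 42 + 2 = 44 bp
Sorted largest to smallest: 44, 34, 22, 14, 10 bp.

44, 34, 22, 14, 10 bp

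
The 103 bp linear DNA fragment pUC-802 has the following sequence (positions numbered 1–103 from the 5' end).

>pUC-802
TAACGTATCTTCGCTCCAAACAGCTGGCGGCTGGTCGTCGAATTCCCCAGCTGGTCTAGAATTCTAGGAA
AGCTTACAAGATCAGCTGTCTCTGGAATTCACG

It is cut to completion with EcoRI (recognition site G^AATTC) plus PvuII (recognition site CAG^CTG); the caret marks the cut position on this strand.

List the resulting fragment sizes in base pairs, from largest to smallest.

EcoRI sites (GAATTC) start at positions 40, 59, 95.
EcoRI cuts after the first base of each site, so after positions 40, 59, 95.
PvuII sites (CAGCTG) start at positions 21, 48, 83.
PvuII cuts after base 3 of each site, so after positions 23, 50, 85.
Combined cut positions: 23, 40, 50, 59, 85, 95.
Linear molecule, 6 cuts → 7 fragments:
  1–23 → 23 bp
  24–40 → 17 bp
  41–50 → 10 bp
  51–59 → 9 bp
  60–85 → 26 bp
  86–95 → 10 bp
  96–103 → 8 bp
Sorted largest to smallest: 26, 23, 17, 10, 10, 9, 8 bp.

26, 23, 17, 10, 10, 9, 8 bp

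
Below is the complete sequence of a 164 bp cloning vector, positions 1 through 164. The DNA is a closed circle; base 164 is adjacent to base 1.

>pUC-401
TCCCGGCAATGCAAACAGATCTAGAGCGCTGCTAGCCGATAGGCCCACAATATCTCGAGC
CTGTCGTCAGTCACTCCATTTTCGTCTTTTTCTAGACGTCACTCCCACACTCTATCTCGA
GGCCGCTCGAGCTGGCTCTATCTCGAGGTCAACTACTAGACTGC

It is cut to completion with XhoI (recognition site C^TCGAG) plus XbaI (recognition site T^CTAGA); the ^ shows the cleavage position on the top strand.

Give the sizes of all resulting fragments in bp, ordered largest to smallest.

42, 37, 34, 25, 16, 10 bp

XhoI sites (CTCGAG) start at positions 54, 116, 126, 142.
XhoI cuts after the first base of each site, so after positions 54, 116, 126, 142.
XbaI sites (TCTAGA) start at positions 20, 91.
XbaI cuts after the first base of each site, so after positions 20, 91.
Combined cut positions: 20, 54, 91, 116, 126, 142.
Circular molecule, 6 cuts → 6 fragments:
  21–54 → 34 bp
  55–91 → 37 bp
  92–116 → 25 bp
  117–126 → 10 bp
  127–142 → 16 bp
  143–164 then 1–20 → 22 + 20 = 42 bp
Sorted largest to smallest: 42, 37, 34, 25, 16, 10 bp.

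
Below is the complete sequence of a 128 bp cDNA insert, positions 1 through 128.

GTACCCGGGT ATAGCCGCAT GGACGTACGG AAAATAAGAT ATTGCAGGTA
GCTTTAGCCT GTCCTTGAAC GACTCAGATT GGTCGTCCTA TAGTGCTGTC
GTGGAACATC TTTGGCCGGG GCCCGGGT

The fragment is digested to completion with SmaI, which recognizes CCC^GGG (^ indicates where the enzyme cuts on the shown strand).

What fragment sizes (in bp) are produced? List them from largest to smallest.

118, 6, 4 bp

SmaI sites (CCCGGG) start at positions 4, 122.
SmaI cuts after base 3 of each site, so after positions 6, 124.
Linear molecule, 2 cuts → 3 fragments:
  1–6 → 6 bp
  7–124 → 118 bp
  125–128 → 4 bp
Sorted largest to smallest: 118, 6, 4 bp.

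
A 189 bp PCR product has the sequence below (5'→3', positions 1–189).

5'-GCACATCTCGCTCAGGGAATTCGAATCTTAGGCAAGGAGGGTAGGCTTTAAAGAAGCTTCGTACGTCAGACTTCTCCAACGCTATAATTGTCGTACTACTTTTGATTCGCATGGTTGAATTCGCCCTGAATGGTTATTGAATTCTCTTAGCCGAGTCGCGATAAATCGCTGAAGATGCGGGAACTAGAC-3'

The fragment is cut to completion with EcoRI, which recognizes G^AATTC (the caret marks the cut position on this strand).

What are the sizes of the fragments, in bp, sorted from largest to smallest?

EcoRI sites (GAATTC) start at positions 17, 117, 139.
EcoRI cuts after the first base of each site, so after positions 17, 117, 139.
Linear molecule, 3 cuts → 4 fragments:
  1–17 → 17 bp
  18–117 → 100 bp
  118–139 → 22 bp
  140–189 → 50 bp
Sorted largest to smallest: 100, 50, 22, 17 bp.

100, 50, 22, 17 bp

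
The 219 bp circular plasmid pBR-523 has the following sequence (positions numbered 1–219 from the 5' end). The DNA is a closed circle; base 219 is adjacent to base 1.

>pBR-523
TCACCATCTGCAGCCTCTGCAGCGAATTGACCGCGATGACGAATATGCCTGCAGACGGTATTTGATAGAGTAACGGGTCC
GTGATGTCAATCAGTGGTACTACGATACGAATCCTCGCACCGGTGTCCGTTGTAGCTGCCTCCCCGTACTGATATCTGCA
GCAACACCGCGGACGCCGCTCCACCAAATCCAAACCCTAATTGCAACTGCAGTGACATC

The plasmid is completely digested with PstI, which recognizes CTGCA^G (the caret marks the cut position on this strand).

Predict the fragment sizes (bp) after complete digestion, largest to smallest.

PstI sites (CTGCAG) start at positions 8, 17, 49, 156, 207.
PstI cuts after base 5 of each site (before the last base), so after positions 12, 21, 53, 160, 211.
Circular molecule, 5 cuts → 5 fragments:
  13–21 → 9 bp
  22–53 → 32 bp
  54–160 → 107 bp
  161–211 → 51 bp
  212–219 then 1–12 → 8 + 12 = 20 bp
Sorted largest to smallest: 107, 51, 32, 20, 9 bp.

107, 51, 32, 20, 9 bp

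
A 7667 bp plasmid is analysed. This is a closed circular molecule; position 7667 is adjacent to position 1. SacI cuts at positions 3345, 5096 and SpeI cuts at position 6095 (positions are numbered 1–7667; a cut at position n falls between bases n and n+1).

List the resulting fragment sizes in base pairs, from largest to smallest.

Combined cut positions (sorted): 3345, 5096, 6095.
Circular molecule, 3 cuts → 3 fragments:
  5096 − 3345 = 1751 bp
  6095 − 5096 = 999 bp
  wrap: 7667 − 6095 + 3345 = 4917 bp
Sorted largest to smallest: 4917, 1751, 999 bp.

4917, 1751, 999 bp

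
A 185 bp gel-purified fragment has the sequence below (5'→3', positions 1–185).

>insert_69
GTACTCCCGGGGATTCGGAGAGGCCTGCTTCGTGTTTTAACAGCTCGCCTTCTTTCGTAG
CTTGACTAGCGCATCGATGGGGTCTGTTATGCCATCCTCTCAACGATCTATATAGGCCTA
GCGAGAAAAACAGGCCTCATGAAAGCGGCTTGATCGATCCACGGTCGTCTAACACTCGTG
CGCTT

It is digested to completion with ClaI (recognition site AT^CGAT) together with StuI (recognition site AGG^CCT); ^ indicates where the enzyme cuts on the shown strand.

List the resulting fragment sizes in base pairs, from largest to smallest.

51, 42, 31, 23, 20, 18 bp

ClaI sites (ATCGAT) start at positions 73, 153.
ClaI cuts after base 2 of each site, so after positions 74, 154.
StuI sites (AGGCCT) start at positions 21, 114, 132.
StuI cuts after base 3 of each site, so after positions 23, 116, 134.
Combined cut positions: 23, 74, 116, 134, 154.
Linear molecule, 5 cuts → 6 fragments:
  1–23 → 23 bp
  24–74 → 51 bp
  75–116 → 42 bp
  117–134 → 18 bp
  135–154 → 20 bp
  155–185 → 31 bp
Sorted largest to smallest: 51, 42, 31, 23, 20, 18 bp.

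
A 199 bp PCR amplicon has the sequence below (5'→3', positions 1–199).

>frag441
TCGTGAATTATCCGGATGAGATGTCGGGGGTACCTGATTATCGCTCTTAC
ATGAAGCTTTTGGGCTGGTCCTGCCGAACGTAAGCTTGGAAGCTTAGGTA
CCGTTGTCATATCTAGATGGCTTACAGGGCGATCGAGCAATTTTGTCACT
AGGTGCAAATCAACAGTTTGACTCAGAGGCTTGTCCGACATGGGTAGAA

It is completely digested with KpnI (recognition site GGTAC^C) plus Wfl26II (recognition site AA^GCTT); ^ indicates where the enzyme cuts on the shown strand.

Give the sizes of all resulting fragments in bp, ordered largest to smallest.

98, 33, 28, 22, 10, 8 bp

KpnI sites (GGTACC) start at positions 29, 97.
KpnI cuts after base 5 of each site (before the last base), so after positions 33, 101.
Wfl26II sites (AAGCTT) start at positions 54, 82, 90.
Wfl26II cuts after base 2 of each site, so after positions 55, 83, 91.
Combined cut positions: 33, 55, 83, 91, 101.
Linear molecule, 5 cuts → 6 fragments:
  1–33 → 33 bp
  34–55 → 22 bp
  56–83 → 28 bp
  84–91 → 8 bp
  92–101 → 10 bp
  102–199 → 98 bp
Sorted largest to smallest: 98, 33, 28, 22, 10, 8 bp.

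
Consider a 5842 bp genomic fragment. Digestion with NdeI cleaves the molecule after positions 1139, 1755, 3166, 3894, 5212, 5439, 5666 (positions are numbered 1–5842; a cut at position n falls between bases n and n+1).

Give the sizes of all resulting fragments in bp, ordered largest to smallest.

1411, 1318, 1139, 728, 616, 227, 227, 176 bp

Linear molecule, 7 cuts → 8 fragments:
  1139 − 0 = 1139 bp
  1755 − 1139 = 616 bp
  3166 − 1755 = 1411 bp
  3894 − 3166 = 728 bp
  5212 − 3894 = 1318 bp
  5439 − 5212 = 227 bp
  5666 − 5439 = 227 bp
  5842 − 5666 = 176 bp
Sorted largest to smallest: 1411, 1318, 1139, 728, 616, 227, 227, 176 bp.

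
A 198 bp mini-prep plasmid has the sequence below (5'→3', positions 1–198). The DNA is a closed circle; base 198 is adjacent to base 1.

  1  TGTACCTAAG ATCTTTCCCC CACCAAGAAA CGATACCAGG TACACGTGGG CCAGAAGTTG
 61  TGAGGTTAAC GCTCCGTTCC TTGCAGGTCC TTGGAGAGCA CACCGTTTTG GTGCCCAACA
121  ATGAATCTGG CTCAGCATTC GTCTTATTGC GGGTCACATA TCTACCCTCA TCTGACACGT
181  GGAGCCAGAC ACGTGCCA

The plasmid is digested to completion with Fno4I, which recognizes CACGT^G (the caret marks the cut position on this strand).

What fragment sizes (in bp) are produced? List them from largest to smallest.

133, 51, 14 bp

Fno4I sites (CACGTG) start at positions 43, 176, 190.
Fno4I cuts after base 5 of each site (before the last base), so after positions 47, 180, 194.
Circular molecule, 3 cuts → 3 fragments:
  48–180 → 133 bp
  181–194 → 14 bp
  195–198 then 1–47 → 4 + 47 = 51 bp
Sorted largest to smallest: 133, 51, 14 bp.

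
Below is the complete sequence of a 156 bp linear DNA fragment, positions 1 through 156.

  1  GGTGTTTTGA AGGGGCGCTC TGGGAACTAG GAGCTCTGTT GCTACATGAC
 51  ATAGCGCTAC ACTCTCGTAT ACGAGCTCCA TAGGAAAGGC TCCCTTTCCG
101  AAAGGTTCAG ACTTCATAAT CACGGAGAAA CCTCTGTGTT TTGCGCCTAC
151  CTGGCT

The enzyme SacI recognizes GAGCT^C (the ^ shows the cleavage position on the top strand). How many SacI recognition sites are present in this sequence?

GAGCTC occurs starting at positions 31, 73.
SacI cuts at 2 sites.

2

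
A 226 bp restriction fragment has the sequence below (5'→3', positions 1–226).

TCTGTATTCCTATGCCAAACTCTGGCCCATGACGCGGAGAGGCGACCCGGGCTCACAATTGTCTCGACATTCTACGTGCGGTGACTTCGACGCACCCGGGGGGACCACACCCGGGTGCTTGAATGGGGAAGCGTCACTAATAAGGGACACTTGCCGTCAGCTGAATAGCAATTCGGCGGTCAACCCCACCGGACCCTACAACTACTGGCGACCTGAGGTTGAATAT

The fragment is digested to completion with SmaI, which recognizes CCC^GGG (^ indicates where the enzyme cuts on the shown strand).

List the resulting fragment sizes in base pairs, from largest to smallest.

114, 49, 48, 15 bp

SmaI sites (CCCGGG) start at positions 46, 95, 110.
SmaI cuts after base 3 of each site, so after positions 48, 97, 112.
Linear molecule, 3 cuts → 4 fragments:
  1–48 → 48 bp
  49–97 → 49 bp
  98–112 → 15 bp
  113–226 → 114 bp
Sorted largest to smallest: 114, 49, 48, 15 bp.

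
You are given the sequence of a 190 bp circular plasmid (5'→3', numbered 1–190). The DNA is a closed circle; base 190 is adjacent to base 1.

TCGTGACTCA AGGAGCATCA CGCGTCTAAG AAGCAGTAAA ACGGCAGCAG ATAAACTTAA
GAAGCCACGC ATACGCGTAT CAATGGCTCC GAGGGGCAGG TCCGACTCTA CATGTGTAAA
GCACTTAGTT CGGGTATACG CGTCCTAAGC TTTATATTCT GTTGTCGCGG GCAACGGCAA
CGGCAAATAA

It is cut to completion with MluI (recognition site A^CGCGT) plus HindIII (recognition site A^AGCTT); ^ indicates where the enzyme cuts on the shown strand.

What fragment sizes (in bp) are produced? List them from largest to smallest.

65, 63, 53, 9 bp

MluI sites (ACGCGT) start at positions 20, 73, 138.
MluI cuts after the first base of each site, so after positions 20, 73, 138.
The HindIII site (AAGCTT) starts at position 147.
HindIII cuts after the first base of each site, so after position 147.
Combined cut positions: 20, 73, 138, 147.
Circular molecule, 4 cuts → 4 fragments:
  21–73 → 53 bp
  74–138 → 65 bp
  139–147 → 9 bp
  148–190 then 1–20 → 43 + 20 = 63 bp
Sorted largest to smallest: 65, 63, 53, 9 bp.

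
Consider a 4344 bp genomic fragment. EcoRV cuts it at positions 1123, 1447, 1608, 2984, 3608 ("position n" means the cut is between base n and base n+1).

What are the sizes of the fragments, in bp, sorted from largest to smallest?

1376, 1123, 736, 624, 324, 161 bp

Linear molecule, 5 cuts → 6 fragments:
  1123 − 0 = 1123 bp
  1447 − 1123 = 324 bp
  1608 − 1447 = 161 bp
  2984 − 1608 = 1376 bp
  3608 − 2984 = 624 bp
  4344 − 3608 = 736 bp
Sorted largest to smallest: 1376, 1123, 736, 624, 324, 161 bp.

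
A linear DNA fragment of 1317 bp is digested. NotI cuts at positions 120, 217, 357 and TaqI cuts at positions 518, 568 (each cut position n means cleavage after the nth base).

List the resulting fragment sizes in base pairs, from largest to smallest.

749, 161, 140, 120, 97, 50 bp

Combined cut positions (sorted): 120, 217, 357, 518, 568.
Linear molecule, 5 cuts → 6 fragments:
  120 − 0 = 120 bp
  217 − 120 = 97 bp
  357 − 217 = 140 bp
  518 − 357 = 161 bp
  568 − 518 = 50 bp
  1317 − 568 = 749 bp
Sorted largest to smallest: 749, 161, 140, 120, 97, 50 bp.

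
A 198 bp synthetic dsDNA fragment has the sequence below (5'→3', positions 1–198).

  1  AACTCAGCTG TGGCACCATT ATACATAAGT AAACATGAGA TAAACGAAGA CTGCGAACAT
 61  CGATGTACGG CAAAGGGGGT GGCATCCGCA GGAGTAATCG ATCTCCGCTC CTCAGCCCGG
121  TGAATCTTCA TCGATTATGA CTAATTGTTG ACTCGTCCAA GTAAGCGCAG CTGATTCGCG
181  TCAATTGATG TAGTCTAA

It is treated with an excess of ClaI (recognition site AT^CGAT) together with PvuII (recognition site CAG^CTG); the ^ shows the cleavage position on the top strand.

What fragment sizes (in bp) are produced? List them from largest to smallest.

53, 39, 38, 33, 28, 7 bp

ClaI sites (ATCGAT) start at positions 59, 97, 130.
ClaI cuts after base 2 of each site, so after positions 60, 98, 131.
PvuII sites (CAGCTG) start at positions 5, 168.
PvuII cuts after base 3 of each site, so after positions 7, 170.
Combined cut positions: 7, 60, 98, 131, 170.
Linear molecule, 5 cuts → 6 fragments:
  1–7 → 7 bp
  8–60 → 53 bp
  61–98 → 38 bp
  99–131 → 33 bp
  132–170 → 39 bp
  171–198 → 28 bp
Sorted largest to smallest: 53, 39, 38, 33, 28, 7 bp.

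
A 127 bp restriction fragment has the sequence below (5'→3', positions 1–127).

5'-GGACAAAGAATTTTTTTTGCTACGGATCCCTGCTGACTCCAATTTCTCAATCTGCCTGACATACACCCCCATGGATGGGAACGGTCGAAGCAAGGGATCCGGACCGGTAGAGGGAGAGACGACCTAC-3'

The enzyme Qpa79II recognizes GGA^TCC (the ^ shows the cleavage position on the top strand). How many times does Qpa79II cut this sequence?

2

GGATCC occurs starting at positions 24, 95.
Qpa79II cuts at 2 sites.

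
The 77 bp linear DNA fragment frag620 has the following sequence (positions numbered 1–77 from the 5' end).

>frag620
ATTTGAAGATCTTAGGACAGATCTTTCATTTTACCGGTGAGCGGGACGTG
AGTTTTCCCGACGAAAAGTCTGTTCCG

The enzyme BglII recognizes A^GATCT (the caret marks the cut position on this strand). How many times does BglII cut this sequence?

2

AGATCT occurs starting at positions 7, 19.
BglII cuts at 2 sites.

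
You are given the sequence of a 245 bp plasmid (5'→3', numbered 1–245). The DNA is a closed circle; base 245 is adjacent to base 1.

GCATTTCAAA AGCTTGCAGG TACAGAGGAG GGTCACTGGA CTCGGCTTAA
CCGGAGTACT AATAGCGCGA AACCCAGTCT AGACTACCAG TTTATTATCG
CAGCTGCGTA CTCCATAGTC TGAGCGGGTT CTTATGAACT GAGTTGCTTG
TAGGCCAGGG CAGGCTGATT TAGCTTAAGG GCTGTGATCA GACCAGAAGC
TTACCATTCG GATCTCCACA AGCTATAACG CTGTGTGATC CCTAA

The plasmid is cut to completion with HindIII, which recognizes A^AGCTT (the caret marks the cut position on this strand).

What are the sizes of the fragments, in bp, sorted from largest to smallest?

HindIII sites (AAGCTT) start at positions 10, 197.
HindIII cuts after the first base of each site, so after positions 10, 197.
Circular molecule, 2 cuts → 2 fragments:
  11–197 → 187 bp
  198–245 then 1–10 → 48 + 10 = 58 bp
Sorted largest to smallest: 187, 58 bp.

187, 58 bp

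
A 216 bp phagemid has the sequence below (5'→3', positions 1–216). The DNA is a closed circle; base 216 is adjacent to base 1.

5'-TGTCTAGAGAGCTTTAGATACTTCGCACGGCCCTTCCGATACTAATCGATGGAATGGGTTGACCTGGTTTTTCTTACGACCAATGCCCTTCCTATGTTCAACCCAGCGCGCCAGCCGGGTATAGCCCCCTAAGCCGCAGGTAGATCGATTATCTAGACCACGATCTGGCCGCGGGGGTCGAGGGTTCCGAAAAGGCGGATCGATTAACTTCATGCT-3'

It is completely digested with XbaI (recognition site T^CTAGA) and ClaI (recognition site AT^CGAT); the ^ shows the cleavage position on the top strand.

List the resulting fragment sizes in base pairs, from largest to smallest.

XbaI sites (TCTAGA) start at positions 3, 152.
XbaI cuts after the first base of each site, so after positions 3, 152.
ClaI sites (ATCGAT) start at positions 45, 144, 199.
ClaI cuts after base 2 of each site, so after positions 46, 145, 200.
Combined cut positions: 3, 46, 145, 152, 200.
Circular molecule, 5 cuts → 5 fragments:
  4–46 → 43 bp
  47–145 → 99 bp
  146–152 → 7 bp
  153–200 → 48 bp
  201–216 then 1–3 → 16 + 3 = 19 bp
Sorted largest to smallest: 99, 48, 43, 19, 7 bp.

99, 48, 43, 19, 7 bp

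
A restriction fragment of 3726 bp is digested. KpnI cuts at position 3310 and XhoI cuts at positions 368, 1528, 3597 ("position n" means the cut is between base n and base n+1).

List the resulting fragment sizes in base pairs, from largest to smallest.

1782, 1160, 368, 287, 129 bp

Combined cut positions (sorted): 368, 1528, 3310, 3597.
Linear molecule, 4 cuts → 5 fragments:
  368 − 0 = 368 bp
  1528 − 368 = 1160 bp
  3310 − 1528 = 1782 bp
  3597 − 3310 = 287 bp
  3726 − 3597 = 129 bp
Sorted largest to smallest: 1782, 1160, 368, 287, 129 bp.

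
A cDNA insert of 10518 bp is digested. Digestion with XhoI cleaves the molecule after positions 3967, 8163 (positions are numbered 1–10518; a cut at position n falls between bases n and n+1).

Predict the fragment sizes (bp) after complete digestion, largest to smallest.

4196, 3967, 2355 bp

Linear molecule, 2 cuts → 3 fragments:
  3967 − 0 = 3967 bp
  8163 − 3967 = 4196 bp
  10518 − 8163 = 2355 bp
Sorted largest to smallest: 4196, 3967, 2355 bp.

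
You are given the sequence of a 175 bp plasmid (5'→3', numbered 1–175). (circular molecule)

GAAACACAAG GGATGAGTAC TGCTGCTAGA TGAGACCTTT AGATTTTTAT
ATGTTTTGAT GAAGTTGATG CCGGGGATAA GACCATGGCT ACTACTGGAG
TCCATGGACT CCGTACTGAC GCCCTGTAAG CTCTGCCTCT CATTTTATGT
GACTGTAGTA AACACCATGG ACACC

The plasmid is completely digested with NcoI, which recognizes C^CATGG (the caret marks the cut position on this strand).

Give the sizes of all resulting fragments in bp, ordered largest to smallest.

NcoI sites (CCATGG) start at positions 83, 102, 165.
NcoI cuts after the first base of each site, so after positions 83, 102, 165.
Circular molecule, 3 cuts → 3 fragments:
  84–102 → 19 bp
  103–165 → 63 bp
  166–175 then 1–83 → 10 + 83 = 93 bp
Sorted largest to smallest: 93, 63, 19 bp.

93, 63, 19 bp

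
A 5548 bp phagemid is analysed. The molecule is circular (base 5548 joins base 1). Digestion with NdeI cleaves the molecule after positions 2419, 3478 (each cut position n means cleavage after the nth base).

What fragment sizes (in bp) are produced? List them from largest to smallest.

Circular molecule, 2 cuts → 2 fragments:
  3478 − 2419 = 1059 bp
  wrap: 5548 − 3478 + 2419 = 4489 bp
Sorted largest to smallest: 4489, 1059 bp.

4489, 1059 bp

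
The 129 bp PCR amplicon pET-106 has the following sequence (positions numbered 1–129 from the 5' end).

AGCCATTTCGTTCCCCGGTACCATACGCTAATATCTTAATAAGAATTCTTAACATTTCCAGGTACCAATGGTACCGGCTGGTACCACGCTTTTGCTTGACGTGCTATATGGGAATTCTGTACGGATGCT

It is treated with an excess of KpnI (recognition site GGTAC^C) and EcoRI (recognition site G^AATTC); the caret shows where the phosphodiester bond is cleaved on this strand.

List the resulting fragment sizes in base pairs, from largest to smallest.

KpnI sites (GGTACC) start at positions 17, 61, 70, 80.
KpnI cuts after base 5 of each site (before the last base), so after positions 21, 65, 74, 84.
EcoRI sites (GAATTC) start at positions 43, 112.
EcoRI cuts after the first base of each site, so after positions 43, 112.
Combined cut positions: 21, 43, 65, 74, 84, 112.
Linear molecule, 6 cuts → 7 fragments:
  1–21 → 21 bp
  22–43 → 22 bp
  44–65 → 22 bp
  66–74 → 9 bp
  75–84 → 10 bp
  85–112 → 28 bp
  113–129 → 17 bp
Sorted largest to smallest: 28, 22, 22, 21, 17, 10, 9 bp.

28, 22, 22, 21, 17, 10, 9 bp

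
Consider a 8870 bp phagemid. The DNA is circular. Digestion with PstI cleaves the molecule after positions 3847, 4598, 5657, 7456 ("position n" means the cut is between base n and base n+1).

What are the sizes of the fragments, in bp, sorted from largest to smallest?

Circular molecule, 4 cuts → 4 fragments:
  4598 − 3847 = 751 bp
  5657 − 4598 = 1059 bp
  7456 − 5657 = 1799 bp
  wrap: 8870 − 7456 + 3847 = 5261 bp
Sorted largest to smallest: 5261, 1799, 1059, 751 bp.

5261, 1799, 1059, 751 bp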